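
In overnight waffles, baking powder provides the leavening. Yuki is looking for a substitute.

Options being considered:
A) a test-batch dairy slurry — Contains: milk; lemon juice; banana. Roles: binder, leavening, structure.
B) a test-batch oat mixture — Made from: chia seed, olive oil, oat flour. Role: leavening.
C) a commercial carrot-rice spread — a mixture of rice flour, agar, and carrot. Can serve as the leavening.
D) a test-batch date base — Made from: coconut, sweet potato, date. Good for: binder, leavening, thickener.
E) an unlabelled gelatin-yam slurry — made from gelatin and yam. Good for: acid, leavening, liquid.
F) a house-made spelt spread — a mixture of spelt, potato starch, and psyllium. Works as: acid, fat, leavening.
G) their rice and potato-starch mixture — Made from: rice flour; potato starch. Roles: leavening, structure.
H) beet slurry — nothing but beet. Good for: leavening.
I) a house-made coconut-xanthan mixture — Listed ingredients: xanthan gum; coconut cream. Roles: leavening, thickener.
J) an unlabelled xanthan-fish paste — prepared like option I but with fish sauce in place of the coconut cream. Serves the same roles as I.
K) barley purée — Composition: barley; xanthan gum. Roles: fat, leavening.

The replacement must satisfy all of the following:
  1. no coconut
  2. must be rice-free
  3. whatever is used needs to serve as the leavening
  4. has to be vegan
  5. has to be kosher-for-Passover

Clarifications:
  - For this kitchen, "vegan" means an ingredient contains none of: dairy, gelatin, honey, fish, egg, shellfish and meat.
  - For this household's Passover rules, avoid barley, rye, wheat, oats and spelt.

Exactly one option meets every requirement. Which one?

A: has milk, so not vegan — no
B: has oat flour, so not kosher-for-Passover — out
C: has rice flour, so not rice-free — reject
D: has coconut, so not coconut-free — no
E: has gelatin, so not vegan — out
F: has spelt, so not kosher-for-Passover — reject
G: has rice flour, so not rice-free — reject
H: only beet; none excluded — valid
I: has coconut cream, so not coconut-free — no
J: has fish sauce, so not vegan — reject
K: has barley, so not kosher-for-Passover — no

H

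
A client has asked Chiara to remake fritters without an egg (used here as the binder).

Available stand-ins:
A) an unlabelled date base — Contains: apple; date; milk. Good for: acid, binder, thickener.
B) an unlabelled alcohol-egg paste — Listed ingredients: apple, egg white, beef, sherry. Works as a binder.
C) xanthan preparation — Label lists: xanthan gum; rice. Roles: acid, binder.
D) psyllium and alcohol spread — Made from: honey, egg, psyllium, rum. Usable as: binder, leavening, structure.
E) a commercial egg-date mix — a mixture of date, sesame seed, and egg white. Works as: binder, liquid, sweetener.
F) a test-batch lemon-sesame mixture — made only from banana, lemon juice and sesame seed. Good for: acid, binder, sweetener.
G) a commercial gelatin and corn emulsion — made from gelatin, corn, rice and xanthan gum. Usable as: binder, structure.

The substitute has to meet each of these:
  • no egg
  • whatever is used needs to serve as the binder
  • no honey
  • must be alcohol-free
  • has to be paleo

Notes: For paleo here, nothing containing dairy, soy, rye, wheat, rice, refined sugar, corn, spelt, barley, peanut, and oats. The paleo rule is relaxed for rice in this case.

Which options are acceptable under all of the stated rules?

A: has milk, so not paleo — reject
B: has sherry, so not alcohol-free; has egg white, so not egg-free — no
C: rice is permitted under the paleo carve-out; nothing else excluded — valid
D: has rum, so not alcohol-free; has honey, so not honey-free (and 1 more) — out
E: has egg white, so not egg-free — no
F: nothing on the exclusion list — valid
G: has corn, so not paleo — reject

C, F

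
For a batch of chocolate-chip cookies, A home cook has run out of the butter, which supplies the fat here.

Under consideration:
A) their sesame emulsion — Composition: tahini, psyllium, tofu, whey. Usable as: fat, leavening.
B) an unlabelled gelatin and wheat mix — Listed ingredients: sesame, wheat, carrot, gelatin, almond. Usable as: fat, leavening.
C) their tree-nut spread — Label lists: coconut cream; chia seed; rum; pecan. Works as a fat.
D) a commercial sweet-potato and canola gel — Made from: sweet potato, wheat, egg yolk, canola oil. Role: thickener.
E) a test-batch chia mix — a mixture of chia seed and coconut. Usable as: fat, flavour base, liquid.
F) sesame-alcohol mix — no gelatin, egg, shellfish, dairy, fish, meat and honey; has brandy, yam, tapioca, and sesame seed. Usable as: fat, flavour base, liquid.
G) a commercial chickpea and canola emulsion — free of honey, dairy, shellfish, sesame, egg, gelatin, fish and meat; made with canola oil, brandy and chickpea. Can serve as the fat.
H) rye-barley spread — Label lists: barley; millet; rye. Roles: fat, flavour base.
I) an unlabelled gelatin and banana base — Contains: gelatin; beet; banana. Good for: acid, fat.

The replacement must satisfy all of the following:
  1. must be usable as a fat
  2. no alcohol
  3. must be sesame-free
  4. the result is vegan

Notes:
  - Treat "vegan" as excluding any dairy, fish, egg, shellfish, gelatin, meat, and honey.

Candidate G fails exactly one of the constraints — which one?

alcohol-free

usable as a fat: satisfied
vegan: satisfied
sesame-free: satisfied
alcohol-free: has brandy — fails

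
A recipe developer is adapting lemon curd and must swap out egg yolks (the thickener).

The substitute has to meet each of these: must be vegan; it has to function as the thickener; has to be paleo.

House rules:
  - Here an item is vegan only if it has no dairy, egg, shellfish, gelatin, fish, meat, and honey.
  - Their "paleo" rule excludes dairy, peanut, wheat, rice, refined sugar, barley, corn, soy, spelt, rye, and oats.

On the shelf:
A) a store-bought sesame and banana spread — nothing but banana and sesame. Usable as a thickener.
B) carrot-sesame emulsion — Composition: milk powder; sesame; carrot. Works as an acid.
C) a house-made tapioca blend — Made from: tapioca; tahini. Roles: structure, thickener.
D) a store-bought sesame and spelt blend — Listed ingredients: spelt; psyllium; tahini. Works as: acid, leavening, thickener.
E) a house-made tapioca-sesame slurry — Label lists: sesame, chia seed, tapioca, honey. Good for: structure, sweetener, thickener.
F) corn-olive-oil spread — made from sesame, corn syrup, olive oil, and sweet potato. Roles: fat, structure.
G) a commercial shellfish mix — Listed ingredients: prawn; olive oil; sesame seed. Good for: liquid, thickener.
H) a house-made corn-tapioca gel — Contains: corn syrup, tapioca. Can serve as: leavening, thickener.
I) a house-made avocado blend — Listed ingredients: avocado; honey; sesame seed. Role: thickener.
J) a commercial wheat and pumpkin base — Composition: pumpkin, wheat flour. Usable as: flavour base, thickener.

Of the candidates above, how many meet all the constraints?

2

A: all constraints satisfied — OK
B: not usable as a thickener; has milk powder, so not vegan (and 1 more) — out
C: all constraints satisfied — OK
D: has spelt, so not paleo — no
E: has honey, so not vegan — out
F: not usable as a thickener; has corn syrup, so not paleo — no
G: has prawn, so not vegan — no
H: has corn syrup, so not paleo — no
I: has honey, so not vegan — no
J: has wheat flour, so not paleo — out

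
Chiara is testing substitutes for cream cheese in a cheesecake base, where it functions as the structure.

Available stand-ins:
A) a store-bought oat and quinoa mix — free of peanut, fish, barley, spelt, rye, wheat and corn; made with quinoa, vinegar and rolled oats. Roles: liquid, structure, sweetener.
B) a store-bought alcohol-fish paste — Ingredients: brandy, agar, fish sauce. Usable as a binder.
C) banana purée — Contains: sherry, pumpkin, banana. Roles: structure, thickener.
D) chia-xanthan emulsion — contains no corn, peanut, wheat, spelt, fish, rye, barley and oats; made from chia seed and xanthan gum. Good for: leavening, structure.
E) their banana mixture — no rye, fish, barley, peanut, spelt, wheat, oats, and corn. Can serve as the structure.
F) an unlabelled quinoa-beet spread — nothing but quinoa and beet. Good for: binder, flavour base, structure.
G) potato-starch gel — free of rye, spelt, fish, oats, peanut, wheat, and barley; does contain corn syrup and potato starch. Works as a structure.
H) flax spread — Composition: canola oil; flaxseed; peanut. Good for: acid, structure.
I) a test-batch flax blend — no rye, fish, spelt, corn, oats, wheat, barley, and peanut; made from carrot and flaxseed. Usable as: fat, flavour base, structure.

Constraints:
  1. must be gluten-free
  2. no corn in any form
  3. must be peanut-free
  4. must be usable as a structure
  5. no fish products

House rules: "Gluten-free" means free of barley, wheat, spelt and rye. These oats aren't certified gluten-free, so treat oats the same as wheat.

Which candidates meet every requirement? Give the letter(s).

A: has rolled oats, so not gluten-free — no
B: not usable as a structure; has fish sauce, so not fish-free — no
C: no fish, no peanut — OK
D: works as a structure, no corn, no peanut — keep
E: every rule checks out — valid
F: all constraints satisfied — valid
G: has corn syrup, so not corn-free — no
H: has peanut, so not peanut-free — out
I: all constraints satisfied — valid

C, D, E, F, I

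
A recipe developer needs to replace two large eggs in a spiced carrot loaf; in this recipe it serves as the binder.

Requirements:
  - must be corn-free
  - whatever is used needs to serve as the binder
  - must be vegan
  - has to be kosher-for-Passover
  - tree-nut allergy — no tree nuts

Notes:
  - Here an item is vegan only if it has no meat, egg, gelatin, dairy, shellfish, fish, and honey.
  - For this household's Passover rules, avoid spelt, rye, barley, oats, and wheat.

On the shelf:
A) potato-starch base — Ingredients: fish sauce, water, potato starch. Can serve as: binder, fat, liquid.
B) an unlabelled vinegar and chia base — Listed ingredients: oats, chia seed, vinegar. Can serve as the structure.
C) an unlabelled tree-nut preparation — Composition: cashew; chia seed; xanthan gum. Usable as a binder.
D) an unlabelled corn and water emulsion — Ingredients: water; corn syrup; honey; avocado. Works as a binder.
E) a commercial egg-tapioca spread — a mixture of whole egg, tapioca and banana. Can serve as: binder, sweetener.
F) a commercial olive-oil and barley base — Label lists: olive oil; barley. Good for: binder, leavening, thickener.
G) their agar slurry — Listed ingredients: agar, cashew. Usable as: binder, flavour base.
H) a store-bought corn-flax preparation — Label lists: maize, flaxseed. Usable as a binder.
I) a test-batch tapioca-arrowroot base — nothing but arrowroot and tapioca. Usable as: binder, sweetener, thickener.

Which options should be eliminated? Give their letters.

A: has fish sauce, so not vegan — no
B: not usable as a binder; has oats, so not kosher-for-Passover — no
C: has cashew, so not tree-nut-free — reject
D: has honey, so not vegan; has corn syrup, so not corn-free — reject
E: has whole egg, so not vegan — out
F: has barley, so not kosher-for-Passover — reject
G: has cashew, so not tree-nut-free — no
H: has maize, so not corn-free — out
I: only arrowroot and tapioca; none excluded — keep

A, B, C, D, E, F, G, H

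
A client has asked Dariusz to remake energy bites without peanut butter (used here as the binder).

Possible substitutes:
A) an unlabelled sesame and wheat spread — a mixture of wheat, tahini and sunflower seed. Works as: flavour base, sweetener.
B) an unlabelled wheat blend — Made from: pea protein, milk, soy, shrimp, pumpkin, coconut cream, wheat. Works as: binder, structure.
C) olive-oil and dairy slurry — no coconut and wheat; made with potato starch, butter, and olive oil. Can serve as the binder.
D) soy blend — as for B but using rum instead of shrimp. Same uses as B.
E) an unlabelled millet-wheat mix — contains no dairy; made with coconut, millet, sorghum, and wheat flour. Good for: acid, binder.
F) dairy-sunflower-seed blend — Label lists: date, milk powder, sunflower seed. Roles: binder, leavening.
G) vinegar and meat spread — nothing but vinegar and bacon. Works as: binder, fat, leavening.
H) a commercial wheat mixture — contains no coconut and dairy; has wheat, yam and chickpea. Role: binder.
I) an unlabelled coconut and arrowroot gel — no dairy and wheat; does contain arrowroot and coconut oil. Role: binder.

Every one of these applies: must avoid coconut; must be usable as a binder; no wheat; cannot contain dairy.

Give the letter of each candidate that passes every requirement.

A: not usable as a binder; has wheat, so not wheat-free — no
B: has wheat, so not wheat-free; has coconut cream, so not coconut-free (and 1 more) — out
C: has butter, so not dairy-free — reject
D: has wheat, so not wheat-free; has coconut cream, so not coconut-free (and 1 more) — reject
E: has wheat flour, so not wheat-free; has coconut, so not coconut-free — no
F: has milk powder, so not dairy-free — reject
G: all constraints satisfied — valid
H: has wheat, so not wheat-free — no
I: has coconut oil, so not coconut-free — out

G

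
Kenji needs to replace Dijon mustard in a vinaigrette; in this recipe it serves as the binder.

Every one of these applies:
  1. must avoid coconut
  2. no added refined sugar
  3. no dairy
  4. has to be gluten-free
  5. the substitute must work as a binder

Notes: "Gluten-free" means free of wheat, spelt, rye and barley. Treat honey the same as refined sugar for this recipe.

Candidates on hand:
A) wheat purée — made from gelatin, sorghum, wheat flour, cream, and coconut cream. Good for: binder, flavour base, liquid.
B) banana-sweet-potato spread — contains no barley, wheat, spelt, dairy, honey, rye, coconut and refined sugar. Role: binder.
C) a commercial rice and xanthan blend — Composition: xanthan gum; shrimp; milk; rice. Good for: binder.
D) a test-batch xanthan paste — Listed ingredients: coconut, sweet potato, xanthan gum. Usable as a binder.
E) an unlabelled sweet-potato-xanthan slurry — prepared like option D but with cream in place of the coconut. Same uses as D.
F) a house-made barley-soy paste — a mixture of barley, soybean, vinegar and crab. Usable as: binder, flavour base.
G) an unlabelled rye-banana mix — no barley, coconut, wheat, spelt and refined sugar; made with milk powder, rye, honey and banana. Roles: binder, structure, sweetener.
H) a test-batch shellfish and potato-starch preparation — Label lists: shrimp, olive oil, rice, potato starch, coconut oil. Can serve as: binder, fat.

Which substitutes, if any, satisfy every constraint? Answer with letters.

B

A: has wheat flour, so not gluten-free; has cream, so not dairy-free (and 1 more) — reject
B: all constraints satisfied — keep
C: has milk, so not dairy-free — reject
D: has coconut, so not coconut-free — out
E: has cream, so not dairy-free — reject
F: has barley, so not gluten-free — no
G: has rye, so not gluten-free; has milk powder, so not dairy-free (and 1 more) — reject
H: has coconut oil, so not coconut-free — no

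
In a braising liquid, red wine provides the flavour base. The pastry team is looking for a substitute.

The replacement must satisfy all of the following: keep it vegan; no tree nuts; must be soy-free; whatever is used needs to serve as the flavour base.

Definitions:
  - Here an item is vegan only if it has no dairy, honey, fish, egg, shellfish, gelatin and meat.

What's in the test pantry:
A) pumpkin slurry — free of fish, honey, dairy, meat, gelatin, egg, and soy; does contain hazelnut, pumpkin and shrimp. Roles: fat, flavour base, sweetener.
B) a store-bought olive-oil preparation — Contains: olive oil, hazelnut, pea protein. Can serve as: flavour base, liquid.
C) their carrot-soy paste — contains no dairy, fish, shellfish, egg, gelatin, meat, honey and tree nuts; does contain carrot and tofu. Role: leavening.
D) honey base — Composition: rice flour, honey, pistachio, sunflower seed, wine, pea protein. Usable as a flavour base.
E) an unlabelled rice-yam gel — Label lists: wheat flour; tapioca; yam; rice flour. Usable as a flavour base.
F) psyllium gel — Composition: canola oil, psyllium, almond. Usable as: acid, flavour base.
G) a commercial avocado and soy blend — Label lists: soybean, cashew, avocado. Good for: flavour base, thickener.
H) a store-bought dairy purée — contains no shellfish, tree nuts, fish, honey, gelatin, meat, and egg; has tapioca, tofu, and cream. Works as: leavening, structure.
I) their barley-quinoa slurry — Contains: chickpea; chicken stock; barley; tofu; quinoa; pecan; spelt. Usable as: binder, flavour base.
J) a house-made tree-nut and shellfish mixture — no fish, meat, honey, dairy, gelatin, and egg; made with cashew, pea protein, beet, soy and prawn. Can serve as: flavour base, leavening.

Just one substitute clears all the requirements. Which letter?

A: has shrimp, so not vegan; has hazelnut, so not tree-nut-free — reject
B: has hazelnut, so not tree-nut-free — reject
C: not usable as a flavour base; has tofu, so not soy-free — no
D: has honey, so not vegan; has pistachio, so not tree-nut-free — reject
E: rice flour and wheat flour etc. — none of it excluded — keep
F: has almond, so not tree-nut-free — no
G: has cashew, so not tree-nut-free; has soybean, so not soy-free — out
H: not usable as a flavour base; has cream, so not vegan (and 1 more) — out
I: has chicken stock, so not vegan; has pecan, so not tree-nut-free (and 1 more) — out
J: has prawn, so not vegan; has cashew, so not tree-nut-free (and 1 more) — reject

E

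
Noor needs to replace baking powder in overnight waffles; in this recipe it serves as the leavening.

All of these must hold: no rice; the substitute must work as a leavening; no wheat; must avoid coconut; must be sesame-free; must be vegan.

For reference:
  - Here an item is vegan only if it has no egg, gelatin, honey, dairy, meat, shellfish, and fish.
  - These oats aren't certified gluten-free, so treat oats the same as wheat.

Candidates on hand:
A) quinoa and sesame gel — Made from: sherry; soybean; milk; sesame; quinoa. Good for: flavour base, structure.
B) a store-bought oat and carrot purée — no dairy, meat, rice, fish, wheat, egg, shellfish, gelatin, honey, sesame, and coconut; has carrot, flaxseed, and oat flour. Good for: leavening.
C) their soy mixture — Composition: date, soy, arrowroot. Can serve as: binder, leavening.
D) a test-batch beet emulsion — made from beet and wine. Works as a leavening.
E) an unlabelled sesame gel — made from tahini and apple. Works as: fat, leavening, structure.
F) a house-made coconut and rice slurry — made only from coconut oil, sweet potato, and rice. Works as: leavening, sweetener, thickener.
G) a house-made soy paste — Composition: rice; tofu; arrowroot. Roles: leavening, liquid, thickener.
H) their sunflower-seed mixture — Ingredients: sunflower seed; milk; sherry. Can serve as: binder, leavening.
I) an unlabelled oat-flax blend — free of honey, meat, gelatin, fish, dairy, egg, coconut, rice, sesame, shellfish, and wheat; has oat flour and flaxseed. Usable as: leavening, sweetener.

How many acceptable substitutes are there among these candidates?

A: not usable as a leavening; has milk, so not vegan (and 1 more) — out
B: has oat flour, so not wheat-free — no
C: only soy, arrowroot, and date; none excluded — valid
D: nothing on the exclusion list — OK
E: has tahini, so not sesame-free — out
F: has coconut oil, so not coconut-free; has rice, so not rice-free — out
G: has rice, so not rice-free — out
H: has milk, so not vegan — reject
I: has oat flour, so not wheat-free — out

2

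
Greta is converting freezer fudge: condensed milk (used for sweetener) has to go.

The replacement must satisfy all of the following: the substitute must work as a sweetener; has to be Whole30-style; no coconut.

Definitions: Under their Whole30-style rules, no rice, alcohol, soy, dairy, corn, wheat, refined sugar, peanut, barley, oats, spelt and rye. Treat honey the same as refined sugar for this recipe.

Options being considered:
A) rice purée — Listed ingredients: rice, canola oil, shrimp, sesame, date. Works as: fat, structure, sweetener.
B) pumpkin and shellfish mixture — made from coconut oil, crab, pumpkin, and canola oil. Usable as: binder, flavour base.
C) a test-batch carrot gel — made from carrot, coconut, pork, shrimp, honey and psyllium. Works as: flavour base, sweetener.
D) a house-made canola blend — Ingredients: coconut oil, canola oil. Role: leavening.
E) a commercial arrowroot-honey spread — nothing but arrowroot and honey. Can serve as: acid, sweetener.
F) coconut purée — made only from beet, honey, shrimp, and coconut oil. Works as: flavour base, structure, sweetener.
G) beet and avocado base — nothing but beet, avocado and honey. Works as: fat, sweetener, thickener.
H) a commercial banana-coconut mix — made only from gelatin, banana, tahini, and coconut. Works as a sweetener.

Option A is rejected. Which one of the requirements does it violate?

usable as a sweetener: satisfied
Whole30-style: has rice — fails
coconut-free: satisfied

Whole30-style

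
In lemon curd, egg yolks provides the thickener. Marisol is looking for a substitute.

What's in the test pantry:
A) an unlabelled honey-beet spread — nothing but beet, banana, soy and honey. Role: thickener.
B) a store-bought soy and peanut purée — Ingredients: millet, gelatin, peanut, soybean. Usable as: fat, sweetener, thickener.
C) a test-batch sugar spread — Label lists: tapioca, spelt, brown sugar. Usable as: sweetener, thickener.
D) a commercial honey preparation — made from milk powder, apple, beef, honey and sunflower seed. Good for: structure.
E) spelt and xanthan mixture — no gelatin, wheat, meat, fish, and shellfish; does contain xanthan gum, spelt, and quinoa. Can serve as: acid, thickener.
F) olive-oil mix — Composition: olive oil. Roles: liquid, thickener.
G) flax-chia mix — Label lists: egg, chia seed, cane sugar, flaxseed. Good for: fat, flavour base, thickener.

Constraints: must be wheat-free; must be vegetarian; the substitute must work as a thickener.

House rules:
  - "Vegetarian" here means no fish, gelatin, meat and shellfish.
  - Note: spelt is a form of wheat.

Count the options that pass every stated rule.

A: works as a thickener, vegetarian, wheat-free — OK
B: has gelatin, so not vegetarian — no
C: has spelt, so not wheat-free — no
D: not usable as a thickener; has beef, so not vegetarian — no
E: has spelt, so not wheat-free — out
F: only olive oil; none excluded — OK
G: vegetarian, wheat-free — valid

3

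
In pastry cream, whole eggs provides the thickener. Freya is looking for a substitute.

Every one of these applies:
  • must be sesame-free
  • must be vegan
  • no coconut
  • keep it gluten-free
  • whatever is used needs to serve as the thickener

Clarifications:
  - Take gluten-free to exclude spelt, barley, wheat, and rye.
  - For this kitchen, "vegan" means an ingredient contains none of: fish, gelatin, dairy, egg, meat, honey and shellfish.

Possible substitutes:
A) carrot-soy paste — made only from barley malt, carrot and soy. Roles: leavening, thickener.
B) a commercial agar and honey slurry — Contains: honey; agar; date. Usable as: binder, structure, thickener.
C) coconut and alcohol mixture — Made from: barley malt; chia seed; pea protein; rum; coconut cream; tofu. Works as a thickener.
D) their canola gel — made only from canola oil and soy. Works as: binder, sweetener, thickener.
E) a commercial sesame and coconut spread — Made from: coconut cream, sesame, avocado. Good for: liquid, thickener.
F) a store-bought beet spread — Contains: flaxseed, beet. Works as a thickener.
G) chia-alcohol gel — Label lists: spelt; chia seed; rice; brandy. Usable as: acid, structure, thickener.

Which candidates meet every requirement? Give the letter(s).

A: has barley malt, so not gluten-free — out
B: has honey, so not vegan — no
C: has barley malt, so not gluten-free; has coconut cream, so not coconut-free — reject
D: only soy and canola oil; none excluded — OK
E: has coconut cream, so not coconut-free; has sesame, so not sesame-free — out
F: nothing on the exclusion list — keep
G: has spelt, so not gluten-free — no

D, F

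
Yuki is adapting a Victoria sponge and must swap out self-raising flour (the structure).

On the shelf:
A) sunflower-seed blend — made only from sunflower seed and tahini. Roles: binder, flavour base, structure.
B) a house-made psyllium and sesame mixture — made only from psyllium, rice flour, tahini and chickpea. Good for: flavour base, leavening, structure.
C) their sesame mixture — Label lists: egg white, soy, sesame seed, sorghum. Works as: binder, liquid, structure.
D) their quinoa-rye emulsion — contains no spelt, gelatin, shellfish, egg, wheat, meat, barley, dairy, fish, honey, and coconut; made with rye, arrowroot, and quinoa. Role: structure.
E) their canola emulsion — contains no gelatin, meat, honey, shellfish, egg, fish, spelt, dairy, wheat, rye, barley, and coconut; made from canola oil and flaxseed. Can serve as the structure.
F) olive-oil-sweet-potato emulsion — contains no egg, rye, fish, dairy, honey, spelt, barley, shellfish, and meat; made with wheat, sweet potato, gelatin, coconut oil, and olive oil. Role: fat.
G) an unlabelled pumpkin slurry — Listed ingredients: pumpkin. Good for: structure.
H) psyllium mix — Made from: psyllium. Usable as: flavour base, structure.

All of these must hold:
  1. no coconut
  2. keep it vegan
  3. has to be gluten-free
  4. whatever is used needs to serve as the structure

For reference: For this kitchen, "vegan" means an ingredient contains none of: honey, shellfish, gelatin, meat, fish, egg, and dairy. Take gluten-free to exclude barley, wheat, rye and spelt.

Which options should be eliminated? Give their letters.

C, D, F

A: only tahini and sunflower seed; none excluded — OK
B: gluten-free, vegan — OK
C: has egg white, so not vegan — out
D: has rye, so not gluten-free — reject
E: nothing on the exclusion list — valid
F: not usable as a structure; has gelatin, so not vegan (and 2 more) — no
G: only pumpkin; none excluded — OK
H: no coconut, vegan — valid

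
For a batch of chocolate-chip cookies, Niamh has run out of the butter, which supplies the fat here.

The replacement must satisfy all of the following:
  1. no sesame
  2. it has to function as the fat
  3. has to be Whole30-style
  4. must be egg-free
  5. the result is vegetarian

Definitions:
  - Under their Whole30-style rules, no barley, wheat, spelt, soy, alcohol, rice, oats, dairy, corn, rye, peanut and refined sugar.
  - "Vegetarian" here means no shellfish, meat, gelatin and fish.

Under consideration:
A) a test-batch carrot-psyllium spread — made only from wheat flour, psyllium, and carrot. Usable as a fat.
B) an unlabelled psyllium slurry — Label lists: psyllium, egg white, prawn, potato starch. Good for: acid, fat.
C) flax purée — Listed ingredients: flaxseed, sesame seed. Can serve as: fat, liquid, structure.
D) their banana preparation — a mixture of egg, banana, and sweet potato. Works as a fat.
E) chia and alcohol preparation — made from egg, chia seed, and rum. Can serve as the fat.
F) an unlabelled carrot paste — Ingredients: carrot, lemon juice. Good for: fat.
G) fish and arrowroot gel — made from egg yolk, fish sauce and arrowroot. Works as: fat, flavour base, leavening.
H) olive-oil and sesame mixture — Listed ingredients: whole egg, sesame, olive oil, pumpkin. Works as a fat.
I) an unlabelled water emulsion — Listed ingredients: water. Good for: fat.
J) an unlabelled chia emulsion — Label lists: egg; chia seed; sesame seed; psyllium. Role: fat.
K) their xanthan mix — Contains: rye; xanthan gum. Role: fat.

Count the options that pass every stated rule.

2

A: has wheat flour, so not Whole30-style — reject
B: has prawn, so not vegetarian; has egg white, so not egg-free — out
C: has sesame seed, so not sesame-free — out
D: has egg, so not egg-free — no
E: has rum, so not Whole30-style; has egg, so not egg-free — reject
F: all constraints satisfied — valid
G: has fish sauce, so not vegetarian; has egg yolk, so not egg-free — reject
H: has sesame, so not sesame-free; has whole egg, so not egg-free — reject
I: only water; none excluded — OK
J: has sesame seed, so not sesame-free; has egg, so not egg-free — reject
K: has rye, so not Whole30-style — no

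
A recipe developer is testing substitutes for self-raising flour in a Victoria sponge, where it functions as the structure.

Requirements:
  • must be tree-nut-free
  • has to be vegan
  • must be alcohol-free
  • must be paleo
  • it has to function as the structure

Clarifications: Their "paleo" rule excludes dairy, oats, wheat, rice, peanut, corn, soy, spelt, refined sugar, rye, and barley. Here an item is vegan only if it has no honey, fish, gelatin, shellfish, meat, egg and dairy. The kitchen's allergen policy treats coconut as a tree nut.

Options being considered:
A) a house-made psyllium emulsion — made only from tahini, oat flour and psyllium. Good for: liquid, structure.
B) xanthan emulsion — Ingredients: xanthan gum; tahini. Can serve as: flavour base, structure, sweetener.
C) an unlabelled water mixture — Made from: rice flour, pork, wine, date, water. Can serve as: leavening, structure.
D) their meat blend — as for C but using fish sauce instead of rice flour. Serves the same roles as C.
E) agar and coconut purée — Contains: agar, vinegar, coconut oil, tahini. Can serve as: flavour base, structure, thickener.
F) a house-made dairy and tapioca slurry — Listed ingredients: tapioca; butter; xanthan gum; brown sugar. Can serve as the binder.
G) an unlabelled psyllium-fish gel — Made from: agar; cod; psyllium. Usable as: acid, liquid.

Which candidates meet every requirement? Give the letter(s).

A: has oat flour, so not paleo — reject
B: nothing on the exclusion list — OK
C: has rice flour, so not paleo; has pork, so not vegan (and 1 more) — reject
D: has fish sauce, so not vegan; has wine, so not alcohol-free — reject
E: has coconut oil, so not tree-nut-free — no
F: not usable as a structure; has butter, so not paleo (and 1 more) — out
G: not usable as a structure; has cod, so not vegan — no

B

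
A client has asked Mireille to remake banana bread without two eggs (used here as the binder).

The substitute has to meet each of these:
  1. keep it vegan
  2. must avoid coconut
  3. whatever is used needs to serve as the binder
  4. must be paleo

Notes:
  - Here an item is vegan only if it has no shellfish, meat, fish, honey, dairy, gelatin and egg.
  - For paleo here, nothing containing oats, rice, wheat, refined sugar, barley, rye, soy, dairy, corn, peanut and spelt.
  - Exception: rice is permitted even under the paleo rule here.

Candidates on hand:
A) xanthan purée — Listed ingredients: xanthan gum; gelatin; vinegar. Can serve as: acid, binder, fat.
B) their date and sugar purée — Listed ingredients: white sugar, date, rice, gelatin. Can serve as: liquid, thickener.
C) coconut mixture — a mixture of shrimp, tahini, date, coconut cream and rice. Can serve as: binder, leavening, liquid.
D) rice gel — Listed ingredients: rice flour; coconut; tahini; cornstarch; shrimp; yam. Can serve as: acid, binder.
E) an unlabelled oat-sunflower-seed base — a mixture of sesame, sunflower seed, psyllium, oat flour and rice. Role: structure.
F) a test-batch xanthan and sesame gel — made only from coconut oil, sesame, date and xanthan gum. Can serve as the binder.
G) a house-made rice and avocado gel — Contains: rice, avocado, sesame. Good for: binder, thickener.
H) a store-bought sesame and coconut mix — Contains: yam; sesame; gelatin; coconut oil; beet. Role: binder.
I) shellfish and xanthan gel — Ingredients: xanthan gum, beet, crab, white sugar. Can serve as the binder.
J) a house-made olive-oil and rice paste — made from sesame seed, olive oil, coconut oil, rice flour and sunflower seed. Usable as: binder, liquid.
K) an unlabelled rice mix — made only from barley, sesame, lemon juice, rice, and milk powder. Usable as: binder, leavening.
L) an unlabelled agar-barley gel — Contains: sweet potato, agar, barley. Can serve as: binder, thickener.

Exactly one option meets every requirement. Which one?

A: has gelatin, so not vegan — reject
B: not usable as a binder; has gelatin, so not vegan (and 1 more) — reject
C: has shrimp, so not vegan; has coconut cream, so not coconut-free — no
D: has shrimp, so not vegan; has cornstarch, so not paleo (and 1 more) — reject
E: not usable as a binder; has oat flour, so not paleo — no
F: has coconut oil, so not coconut-free — reject
G: rice is permitted under the paleo carve-out; nothing else excluded — keep
H: has gelatin, so not vegan; has coconut oil, so not coconut-free — out
I: has crab, so not vegan; has white sugar, so not paleo — out
J: has coconut oil, so not coconut-free — no
K: has milk powder, so not vegan; has barley, so not paleo — out
L: has barley, so not paleo — reject

G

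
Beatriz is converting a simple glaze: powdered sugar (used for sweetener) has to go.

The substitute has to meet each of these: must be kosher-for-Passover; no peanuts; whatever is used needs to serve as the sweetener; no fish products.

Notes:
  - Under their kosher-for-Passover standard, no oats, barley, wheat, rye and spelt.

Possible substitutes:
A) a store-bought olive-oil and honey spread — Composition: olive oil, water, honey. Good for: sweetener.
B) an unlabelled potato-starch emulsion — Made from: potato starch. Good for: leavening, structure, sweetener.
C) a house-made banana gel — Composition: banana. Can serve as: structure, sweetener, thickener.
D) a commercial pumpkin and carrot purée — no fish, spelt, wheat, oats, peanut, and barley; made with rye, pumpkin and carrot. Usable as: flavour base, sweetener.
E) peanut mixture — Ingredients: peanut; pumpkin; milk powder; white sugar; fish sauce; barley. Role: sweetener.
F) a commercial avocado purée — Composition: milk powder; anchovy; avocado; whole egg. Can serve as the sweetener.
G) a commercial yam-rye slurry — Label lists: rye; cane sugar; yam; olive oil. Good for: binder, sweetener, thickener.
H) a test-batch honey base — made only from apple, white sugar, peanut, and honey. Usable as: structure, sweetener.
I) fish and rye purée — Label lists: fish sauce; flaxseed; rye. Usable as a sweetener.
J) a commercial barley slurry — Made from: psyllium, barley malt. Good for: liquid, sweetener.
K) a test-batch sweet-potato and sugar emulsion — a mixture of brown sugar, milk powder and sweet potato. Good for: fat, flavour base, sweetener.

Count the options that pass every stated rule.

A: all constraints satisfied — keep
B: only potato starch; none excluded — keep
C: every rule checks out — valid
D: has rye, so not kosher-for-Passover — reject
E: has barley, so not kosher-for-Passover; has peanut, so not peanut-free (and 1 more) — out
F: has anchovy, so not fish-free — out
G: has rye, so not kosher-for-Passover — reject
H: has peanut, so not peanut-free — no
I: has rye, so not kosher-for-Passover; has fish sauce, so not fish-free — no
J: has barley malt, so not kosher-for-Passover — out
K: only milk powder, brown sugar, and sweet potato; none excluded — keep

4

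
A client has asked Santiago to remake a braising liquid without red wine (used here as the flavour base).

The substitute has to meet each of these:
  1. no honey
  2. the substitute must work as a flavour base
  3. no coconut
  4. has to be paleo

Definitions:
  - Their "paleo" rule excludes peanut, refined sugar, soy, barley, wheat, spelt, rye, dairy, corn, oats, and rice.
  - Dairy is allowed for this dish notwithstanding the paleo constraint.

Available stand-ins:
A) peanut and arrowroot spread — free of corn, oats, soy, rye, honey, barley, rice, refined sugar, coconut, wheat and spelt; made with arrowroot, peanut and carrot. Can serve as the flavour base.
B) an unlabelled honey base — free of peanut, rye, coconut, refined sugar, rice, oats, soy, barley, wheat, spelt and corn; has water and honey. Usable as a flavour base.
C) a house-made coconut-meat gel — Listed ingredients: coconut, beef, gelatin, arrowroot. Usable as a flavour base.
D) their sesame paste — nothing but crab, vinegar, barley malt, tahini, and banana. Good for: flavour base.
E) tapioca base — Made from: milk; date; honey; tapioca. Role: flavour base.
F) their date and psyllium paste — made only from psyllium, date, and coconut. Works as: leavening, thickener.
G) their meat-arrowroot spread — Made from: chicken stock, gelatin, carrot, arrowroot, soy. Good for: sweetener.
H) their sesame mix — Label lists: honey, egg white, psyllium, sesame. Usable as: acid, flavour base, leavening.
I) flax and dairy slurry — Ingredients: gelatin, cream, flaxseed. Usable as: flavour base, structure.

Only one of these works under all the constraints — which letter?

I

A: has peanut, so not paleo — no
B: has honey, so not honey-free — no
C: has coconut, so not coconut-free — reject
D: has barley malt, so not paleo — no
E: has honey, so not honey-free — out
F: not usable as a flavour base; has coconut, so not coconut-free — no
G: not usable as a flavour base; has soy, so not paleo — no
H: has honey, so not honey-free — no
I: dairy is permitted under the paleo carve-out; nothing else excluded — valid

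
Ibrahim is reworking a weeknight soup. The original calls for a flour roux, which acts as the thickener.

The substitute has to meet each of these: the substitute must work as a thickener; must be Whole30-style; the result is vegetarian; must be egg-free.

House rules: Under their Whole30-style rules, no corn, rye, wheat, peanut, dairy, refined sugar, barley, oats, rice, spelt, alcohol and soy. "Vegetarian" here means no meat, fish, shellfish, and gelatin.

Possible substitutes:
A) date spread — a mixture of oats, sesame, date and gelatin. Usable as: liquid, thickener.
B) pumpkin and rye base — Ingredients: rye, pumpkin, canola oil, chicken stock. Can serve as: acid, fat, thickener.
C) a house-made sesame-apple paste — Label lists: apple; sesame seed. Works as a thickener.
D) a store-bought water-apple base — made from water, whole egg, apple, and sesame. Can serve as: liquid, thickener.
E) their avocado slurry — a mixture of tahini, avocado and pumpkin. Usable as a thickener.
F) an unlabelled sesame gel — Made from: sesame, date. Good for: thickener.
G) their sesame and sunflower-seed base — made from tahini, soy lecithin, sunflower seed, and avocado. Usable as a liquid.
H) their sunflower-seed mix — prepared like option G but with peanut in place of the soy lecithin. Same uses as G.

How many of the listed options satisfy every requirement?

3

A: has oats, so not Whole30-style; has gelatin, so not vegetarian — out
B: has rye, so not Whole30-style; has chicken stock, so not vegetarian — out
C: all constraints satisfied — keep
D: has whole egg, so not egg-free — out
E: only tahini, pumpkin and avocado; none excluded — keep
F: only sesame and date; none excluded — OK
G: not usable as a thickener; has soy lecithin, so not Whole30-style — out
H: not usable as a thickener; has peanut, so not Whole30-style — no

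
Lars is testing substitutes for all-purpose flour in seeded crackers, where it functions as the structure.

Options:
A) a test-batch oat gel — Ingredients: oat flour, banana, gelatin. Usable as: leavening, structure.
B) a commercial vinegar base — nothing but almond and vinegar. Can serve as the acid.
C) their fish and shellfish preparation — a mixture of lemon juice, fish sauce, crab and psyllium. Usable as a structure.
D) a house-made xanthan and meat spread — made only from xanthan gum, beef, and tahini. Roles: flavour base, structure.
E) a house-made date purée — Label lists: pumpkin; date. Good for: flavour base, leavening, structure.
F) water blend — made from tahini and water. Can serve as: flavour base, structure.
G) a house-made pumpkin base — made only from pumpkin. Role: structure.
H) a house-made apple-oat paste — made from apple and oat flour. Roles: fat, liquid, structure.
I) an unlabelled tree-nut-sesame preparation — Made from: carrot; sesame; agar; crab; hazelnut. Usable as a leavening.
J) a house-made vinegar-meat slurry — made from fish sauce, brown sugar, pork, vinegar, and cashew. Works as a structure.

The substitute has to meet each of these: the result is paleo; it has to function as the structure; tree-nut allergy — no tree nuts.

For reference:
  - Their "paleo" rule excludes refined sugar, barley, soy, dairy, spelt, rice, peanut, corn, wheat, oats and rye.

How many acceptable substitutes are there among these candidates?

A: has oat flour, so not paleo — no
B: not usable as a structure; has almond, so not tree-nut-free — no
C: every rule checks out — valid
D: no tree nuts, paleo — OK
E: only pumpkin and date; none excluded — valid
F: every rule checks out — valid
G: only pumpkin; none excluded — keep
H: has oat flour, so not paleo — no
I: not usable as a structure; has hazelnut, so not tree-nut-free — out
J: has brown sugar, so not paleo; has cashew, so not tree-nut-free — no

5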